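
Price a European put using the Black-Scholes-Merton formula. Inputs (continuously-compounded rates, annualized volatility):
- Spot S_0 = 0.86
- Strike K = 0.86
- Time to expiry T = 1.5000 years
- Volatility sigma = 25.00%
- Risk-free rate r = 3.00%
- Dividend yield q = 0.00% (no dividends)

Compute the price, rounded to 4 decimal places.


Answer: Price = 0.0845

Derivation:
d1 = (ln(S/K) + (r - q + 0.5*sigma^2) * T) / (sigma * sqrt(T)) = 0.30006249
d2 = d1 - sigma * sqrt(T) = -0.00612372
exp(-rT) = 0.95599748; exp(-qT) = 1.00000000
P = K * exp(-rT) * N(-d2) - S_0 * exp(-qT) * N(-d1)
N(-d1) = 0.38206474; N(-d2) = 0.50244300
P = 0.8600 * 0.95599748 * 0.50244300 - 0.8600 * 1.00000000 * 0.38206474 = 0.0845


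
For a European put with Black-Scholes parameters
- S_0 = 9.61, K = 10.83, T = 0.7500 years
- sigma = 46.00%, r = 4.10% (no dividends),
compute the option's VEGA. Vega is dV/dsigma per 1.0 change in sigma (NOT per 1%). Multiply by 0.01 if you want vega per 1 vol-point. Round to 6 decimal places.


d1 = -0.0236358114; d2 = -0.4220074971
phi(d1) = 0.3988308611; exp(-qT) = 1.0000000000; exp(-rT) = 0.9697179723
Vega = S * exp(-qT) * phi(d1) * sqrt(T) = 9.6100 * 1.0000000000 * 0.3988308611 * 0.8660254038 = 3.319271

Answer: Vega = 3.319271


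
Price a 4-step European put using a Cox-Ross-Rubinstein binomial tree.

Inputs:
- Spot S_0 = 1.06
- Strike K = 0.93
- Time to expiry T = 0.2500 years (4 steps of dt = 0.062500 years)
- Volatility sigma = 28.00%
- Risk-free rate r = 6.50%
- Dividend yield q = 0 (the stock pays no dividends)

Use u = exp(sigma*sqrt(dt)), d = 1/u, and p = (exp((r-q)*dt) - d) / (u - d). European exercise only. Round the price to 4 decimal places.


Answer: Price = V(0,0) = 0.0092

Derivation:
dt = T/N = 0.062500
u = exp(sigma*sqrt(dt)) = 1.072508; d = 1/u = 0.932394
p = (exp((r-q)*dt) - d) / (u - d) = 0.511560
Discount per step: exp(-r*dt) = 0.995946
Stock lattice S(k, i) with i counting down-moves:
  k=0: S(0,0) = 1.0600
  k=1: S(1,0) = 1.1369; S(1,1) = 0.9883
  k=2: S(2,0) = 1.2193; S(2,1) = 1.0600; S(2,2) = 0.9215
  k=3: S(3,0) = 1.3077; S(3,1) = 1.1369; S(3,2) = 0.9883; S(3,3) = 0.8592
  k=4: S(4,0) = 1.4025; S(4,1) = 1.2193; S(4,2) = 1.0600; S(4,3) = 0.9215; S(4,4) = 0.8011
Terminal payoffs V(N, i) = max(K - S_T, 0):
  V(4,0) = 0.000000; V(4,1) = 0.000000; V(4,2) = 0.000000; V(4,3) = 0.008480; V(4,4) = 0.128869
Backward induction: V(k, i) = exp(-r*dt) * [p * V(k+1, i) + (1-p) * V(k+1, i+1)].
  V(3,0) = exp(-r*dt) * [p*0.000000 + (1-p)*0.000000] = 0.000000
  V(3,1) = exp(-r*dt) * [p*0.000000 + (1-p)*0.000000] = 0.000000
  V(3,2) = exp(-r*dt) * [p*0.000000 + (1-p)*0.008480] = 0.004125
  V(3,3) = exp(-r*dt) * [p*0.008480 + (1-p)*0.128869] = 0.067010
  V(2,0) = exp(-r*dt) * [p*0.000000 + (1-p)*0.000000] = 0.000000
  V(2,1) = exp(-r*dt) * [p*0.000000 + (1-p)*0.004125] = 0.002007
  V(2,2) = exp(-r*dt) * [p*0.004125 + (1-p)*0.067010] = 0.034700
  V(1,0) = exp(-r*dt) * [p*0.000000 + (1-p)*0.002007] = 0.000976
  V(1,1) = exp(-r*dt) * [p*0.002007 + (1-p)*0.034700] = 0.017902
  V(0,0) = exp(-r*dt) * [p*0.000976 + (1-p)*0.017902] = 0.009206


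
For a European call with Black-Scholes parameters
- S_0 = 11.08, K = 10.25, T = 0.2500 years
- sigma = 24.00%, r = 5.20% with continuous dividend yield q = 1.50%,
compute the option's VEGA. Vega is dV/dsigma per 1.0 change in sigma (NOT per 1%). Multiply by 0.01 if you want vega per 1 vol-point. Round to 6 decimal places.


d1 = 0.7859497978; d2 = 0.6659497978
phi(d1) = 0.2929371859; exp(-qT) = 0.9962570225; exp(-rT) = 0.9870841350
Vega = S * exp(-qT) * phi(d1) * sqrt(T) = 11.0800 * 0.9962570225 * 0.2929371859 * 0.5000000000 = 1.616798

Answer: Vega = 1.616798


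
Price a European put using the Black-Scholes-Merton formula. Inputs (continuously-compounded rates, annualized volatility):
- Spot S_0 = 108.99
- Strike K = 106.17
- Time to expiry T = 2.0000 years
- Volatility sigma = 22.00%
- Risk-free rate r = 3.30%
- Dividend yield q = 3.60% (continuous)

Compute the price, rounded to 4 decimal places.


Answer: Price = 11.4234

Derivation:
d1 = (ln(S/K) + (r - q + 0.5*sigma^2) * T) / (sigma * sqrt(T)) = 0.22053552
d2 = d1 - sigma * sqrt(T) = -0.09059146
exp(-rT) = 0.93613086; exp(-qT) = 0.93053090
P = K * exp(-rT) * N(-d2) - S_0 * exp(-qT) * N(-d1)
N(-d1) = 0.41272706; N(-d2) = 0.53609139
P = 106.1700 * 0.93613086 * 0.53609139 - 108.9900 * 0.93053090 * 0.41272706 = 11.4234


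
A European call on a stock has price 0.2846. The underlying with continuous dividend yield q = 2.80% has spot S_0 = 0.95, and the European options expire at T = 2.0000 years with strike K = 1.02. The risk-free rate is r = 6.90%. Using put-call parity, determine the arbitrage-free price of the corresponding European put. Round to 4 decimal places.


Put-call parity: C - P = S_0 * exp(-qT) - K * exp(-rT).
S_0 * exp(-qT) = 0.9500 * 0.94553914 = 0.89826218
K * exp(-rT) = 1.0200 * 0.87109869 = 0.88852067
P = C - S*exp(-qT) + K*exp(-rT)
P = 0.2846 - 0.89826218 + 0.88852067 = 0.2749

Answer: Put price = 0.2749


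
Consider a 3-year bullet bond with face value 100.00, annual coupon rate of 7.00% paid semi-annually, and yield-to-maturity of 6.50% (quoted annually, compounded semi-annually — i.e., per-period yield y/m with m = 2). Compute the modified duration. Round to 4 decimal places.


Answer: Modified duration = 2.6726

Derivation:
Coupon per period c = face * coupon_rate / m = 3.500000
Periods per year m = 2; per-period yield y/m = 0.032500
Number of cashflows N = 6
Cashflows (t years, CF_t, discount factor 1/(1+y/m)^(m*t), PV):
  t = 0.5000: CF_t = 3.500000, DF = 0.968523, PV = 3.389831
  t = 1.0000: CF_t = 3.500000, DF = 0.938037, PV = 3.283129
  t = 1.5000: CF_t = 3.500000, DF = 0.908510, PV = 3.179786
  t = 2.0000: CF_t = 3.500000, DF = 0.879913, PV = 3.079696
  t = 2.5000: CF_t = 3.500000, DF = 0.852216, PV = 2.982756
  t = 3.0000: CF_t = 103.500000, DF = 0.825391, PV = 85.427951
Price P = sum_t PV_t = 101.343147
First compute Macaulay numerator sum_t t * PV_t:
  t * PV_t at t = 0.5000: 1.694915
  t * PV_t at t = 1.0000: 3.283129
  t * PV_t at t = 1.5000: 4.769679
  t * PV_t at t = 2.0000: 6.159391
  t * PV_t at t = 2.5000: 7.456890
  t * PV_t at t = 3.0000: 256.283852
Macaulay duration D = 279.647856 / 101.343147 = 2.759416
Modified duration = D / (1 + y/m) = 2.759416 / (1 + 0.032500) = 2.672557


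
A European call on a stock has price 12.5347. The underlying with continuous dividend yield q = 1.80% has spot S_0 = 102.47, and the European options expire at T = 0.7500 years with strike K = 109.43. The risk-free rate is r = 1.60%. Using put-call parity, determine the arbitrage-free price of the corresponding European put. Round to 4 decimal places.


Put-call parity: C - P = S_0 * exp(-qT) - K * exp(-rT).
S_0 * exp(-qT) = 102.4700 * 0.98659072 = 101.09595070
K * exp(-rT) = 109.4300 * 0.98807171 = 108.12468754
P = C - S*exp(-qT) + K*exp(-rT)
P = 12.5347 - 101.09595070 + 108.12468754 = 19.5634

Answer: Put price = 19.5634


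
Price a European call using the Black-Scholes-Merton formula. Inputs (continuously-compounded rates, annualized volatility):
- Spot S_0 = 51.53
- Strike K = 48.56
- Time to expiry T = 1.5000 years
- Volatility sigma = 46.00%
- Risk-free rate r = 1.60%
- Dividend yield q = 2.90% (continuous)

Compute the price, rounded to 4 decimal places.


Answer: Price = 11.7201

Derivation:
d1 = (ln(S/K) + (r - q + 0.5*sigma^2) * T) / (sigma * sqrt(T)) = 0.35244965
d2 = d1 - sigma * sqrt(T) = -0.21093299
exp(-rT) = 0.97628571; exp(-qT) = 0.95743255
C = S_0 * exp(-qT) * N(d1) - K * exp(-rT) * N(d2)
N(d1) = 0.63774946; N(d2) = 0.41646978
C = 51.5300 * 0.95743255 * 0.63774946 - 48.5600 * 0.97628571 * 0.41646978 = 11.7201


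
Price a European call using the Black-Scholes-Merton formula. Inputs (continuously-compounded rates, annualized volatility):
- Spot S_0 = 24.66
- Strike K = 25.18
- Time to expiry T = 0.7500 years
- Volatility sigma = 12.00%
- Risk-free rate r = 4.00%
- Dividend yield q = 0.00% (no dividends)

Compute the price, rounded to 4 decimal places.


Answer: Price = 1.1333

Derivation:
d1 = (ln(S/K) + (r - q + 0.5*sigma^2) * T) / (sigma * sqrt(T)) = 0.13983875
d2 = d1 - sigma * sqrt(T) = 0.03591570
exp(-rT) = 0.97044553; exp(-qT) = 1.00000000
C = S_0 * exp(-qT) * N(d1) - K * exp(-rT) * N(d2)
N(d1) = 0.55560630; N(d2) = 0.51432521
C = 24.6600 * 1.00000000 * 0.55560630 - 25.1800 * 0.97044553 * 0.51432521 = 1.1333


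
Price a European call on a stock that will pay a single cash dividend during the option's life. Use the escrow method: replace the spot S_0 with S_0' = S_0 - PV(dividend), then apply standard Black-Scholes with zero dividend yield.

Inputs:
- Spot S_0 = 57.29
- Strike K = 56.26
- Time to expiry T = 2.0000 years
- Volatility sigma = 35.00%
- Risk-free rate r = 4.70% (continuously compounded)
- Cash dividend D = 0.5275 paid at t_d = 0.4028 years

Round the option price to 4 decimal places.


Answer: Price = 13.5569

Derivation:
PV(D) = D * exp(-r * t_d) = 0.5275 * 0.98124648 = 0.51760752
S_0' = S_0 - PV(D) = 57.2900 - 0.51760752 = 56.77239248
d1 = (ln(S_0'/K) + (r + sigma^2/2)*T) / (sigma*sqrt(T)) = 0.45571286
d2 = d1 - sigma*sqrt(T) = -0.03926189
exp(-rT) = 0.91028276
N(d1) = 0.67570176; N(d2) = 0.48434080
C = S_0' * N(d1) - K * exp(-rT) * N(d2) = 56.77239248 * 0.67570176 - 56.2600 * 0.91028276 * 0.48434080 = 13.5569


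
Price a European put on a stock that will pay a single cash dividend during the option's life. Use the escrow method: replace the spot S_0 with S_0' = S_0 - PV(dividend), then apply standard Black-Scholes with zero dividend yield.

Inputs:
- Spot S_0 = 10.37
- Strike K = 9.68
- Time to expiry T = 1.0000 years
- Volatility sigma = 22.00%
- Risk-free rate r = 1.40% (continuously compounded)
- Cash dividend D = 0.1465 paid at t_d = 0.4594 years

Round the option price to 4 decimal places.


Answer: Price = 0.5680

Derivation:
PV(D) = D * exp(-r * t_d) = 0.1465 * 0.99358904 = 0.14556079
S_0' = S_0 - PV(D) = 10.3700 - 0.14556079 = 10.22443921
d1 = (ln(S_0'/K) + (r + sigma^2/2)*T) / (sigma*sqrt(T)) = 0.42235888
d2 = d1 - sigma*sqrt(T) = 0.20235888
exp(-rT) = 0.98609754
N(-d1) = 0.33638154; N(-d2) = 0.41981809
P = K * exp(-rT) * N(-d2) - S_0' * N(-d1) = 9.6800 * 0.98609754 * 0.41981809 - 10.22443921 * 0.33638154 = 0.5680


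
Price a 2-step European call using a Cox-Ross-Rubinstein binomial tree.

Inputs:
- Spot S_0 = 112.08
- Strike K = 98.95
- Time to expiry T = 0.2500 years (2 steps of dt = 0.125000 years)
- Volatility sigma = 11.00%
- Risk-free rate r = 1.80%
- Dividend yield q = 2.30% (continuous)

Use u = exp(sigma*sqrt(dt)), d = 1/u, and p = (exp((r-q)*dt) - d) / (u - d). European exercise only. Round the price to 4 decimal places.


Answer: Price = V(0,0) = 12.9317

Derivation:
dt = T/N = 0.125000
u = exp(sigma*sqrt(dt)) = 1.039657; d = 1/u = 0.961856
p = (exp((r-q)*dt) - d) / (u - d) = 0.482248
Discount per step: exp(-r*dt) = 0.997753
Stock lattice S(k, i) with i counting down-moves:
  k=0: S(0,0) = 112.0800
  k=1: S(1,0) = 116.5248; S(1,1) = 107.8048
  k=2: S(2,0) = 121.1458; S(2,1) = 112.0800; S(2,2) = 103.6926
Terminal payoffs V(N, i) = max(S_T - K, 0):
  V(2,0) = 22.195784; V(2,1) = 13.130000; V(2,2) = 4.742642
Backward induction: V(k, i) = exp(-r*dt) * [p * V(k+1, i) + (1-p) * V(k+1, i+1)].
  V(1,0) = exp(-r*dt) * [p*22.195784 + (1-p)*13.130000] = 17.462619
  V(1,1) = exp(-r*dt) * [p*13.130000 + (1-p)*4.742642] = 8.767677
  V(0,0) = exp(-r*dt) * [p*17.462619 + (1-p)*8.767677] = 12.931664


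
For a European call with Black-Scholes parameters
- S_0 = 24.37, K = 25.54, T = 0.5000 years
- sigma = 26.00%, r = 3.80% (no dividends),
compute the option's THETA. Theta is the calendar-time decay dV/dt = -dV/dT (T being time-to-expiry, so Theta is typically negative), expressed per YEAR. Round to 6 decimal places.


d1 = -0.0597939446; d2 = -0.2436417077
phi(d1) = 0.3982297452; exp(-qT) = 1.0000000000; exp(-rT) = 0.9811793622
Theta = -S*exp(-qT)*phi(d1)*sigma/(2*sqrt(T)) - r*K*exp(-rT)*N(d2) + q*S*exp(-qT)*N(d1)
N(d1) = 0.4761598742; N(d2) = 0.4037541617; sqrt(T) = 0.7071067812
Term 1 = -24.3700 * 1.0000000000 * 0.3982297452 * 0.2600 / (2 * 0.7071067812) = -1.7842165983
Term 2 = -0.0380 * 25.5400 * 0.9811793622 * 0.4037541617 = -0.3844765941
Term 3 = 0 (no dividend yield, q = 0)
Theta = -1.7842165983 + (-0.3844765941) + (0.0000000000) = -2.168693

Answer: Theta = -2.168693


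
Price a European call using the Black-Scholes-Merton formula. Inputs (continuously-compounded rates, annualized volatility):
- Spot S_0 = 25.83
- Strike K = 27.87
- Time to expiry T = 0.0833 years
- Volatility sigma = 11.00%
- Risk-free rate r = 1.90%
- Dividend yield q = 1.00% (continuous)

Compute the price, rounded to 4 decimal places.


Answer: Price = 0.0025

Derivation:
d1 = (ln(S/K) + (r - q + 0.5*sigma^2) * T) / (sigma * sqrt(T)) = -2.35481837
d2 = d1 - sigma * sqrt(T) = -2.38656628
exp(-rT) = 0.99841855; exp(-qT) = 0.99916735
C = S_0 * exp(-qT) * N(d1) - K * exp(-rT) * N(d2)
N(d1) = 0.00926588; N(d2) = 0.00850327
C = 25.8300 * 0.99916735 * 0.00926588 - 27.8700 * 0.99841855 * 0.00850327 = 0.0025


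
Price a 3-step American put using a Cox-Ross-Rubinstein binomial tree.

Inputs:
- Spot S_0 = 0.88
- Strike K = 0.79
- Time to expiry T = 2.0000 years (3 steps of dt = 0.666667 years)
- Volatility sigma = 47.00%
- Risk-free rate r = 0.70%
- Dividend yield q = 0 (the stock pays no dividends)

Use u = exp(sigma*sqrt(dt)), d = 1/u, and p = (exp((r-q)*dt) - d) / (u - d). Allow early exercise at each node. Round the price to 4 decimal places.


dt = T/N = 0.666667
u = exp(sigma*sqrt(dt)) = 1.467783; d = 1/u = 0.681299
p = (exp((r-q)*dt) - d) / (u - d) = 0.411169
Discount per step: exp(-r*dt) = 0.995344
Stock lattice S(k, i) with i counting down-moves:
  k=0: S(0,0) = 0.8800
  k=1: S(1,0) = 1.2916; S(1,1) = 0.5995
  k=2: S(2,0) = 1.8959; S(2,1) = 0.8800; S(2,2) = 0.4085
  k=3: S(3,0) = 2.7827; S(3,1) = 1.2916; S(3,2) = 0.5995; S(3,3) = 0.2783
Terminal payoffs V(N, i) = max(K - S_T, 0):
  V(3,0) = 0.000000; V(3,1) = 0.000000; V(3,2) = 0.190457; V(3,3) = 0.511711
Backward induction: V(k, i) = exp(-r*dt) * [p * V(k+1, i) + (1-p) * V(k+1, i+1)]; then take max(V_cont, immediate exercise) for American.
  V(2,0) = exp(-r*dt) * [p*0.000000 + (1-p)*0.000000] = 0.000000; exercise = 0.000000; V(2,0) = max -> 0.000000
  V(2,1) = exp(-r*dt) * [p*0.000000 + (1-p)*0.190457] = 0.111624; exercise = 0.000000; V(2,1) = max -> 0.111624
  V(2,2) = exp(-r*dt) * [p*0.190457 + (1-p)*0.511711] = 0.377853; exercise = 0.381531; V(2,2) = max -> 0.381531
  V(1,0) = exp(-r*dt) * [p*0.000000 + (1-p)*0.111624] = 0.065422; exercise = 0.000000; V(1,0) = max -> 0.065422
  V(1,1) = exp(-r*dt) * [p*0.111624 + (1-p)*0.381531] = 0.269294; exercise = 0.190457; V(1,1) = max -> 0.269294
  V(0,0) = exp(-r*dt) * [p*0.065422 + (1-p)*0.269294] = 0.184605; exercise = 0.000000; V(0,0) = max -> 0.184605

Answer: Price = V(0,0) = 0.1846


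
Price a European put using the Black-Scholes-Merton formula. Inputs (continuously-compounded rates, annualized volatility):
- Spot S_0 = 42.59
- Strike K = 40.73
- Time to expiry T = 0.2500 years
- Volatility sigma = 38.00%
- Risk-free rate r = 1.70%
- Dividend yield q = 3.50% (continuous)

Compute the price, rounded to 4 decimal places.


d1 = (ln(S/K) + (r - q + 0.5*sigma^2) * T) / (sigma * sqrt(T)) = 0.30633980
d2 = d1 - sigma * sqrt(T) = 0.11633980
exp(-rT) = 0.99575902; exp(-qT) = 0.99128817
P = K * exp(-rT) * N(-d2) - S_0 * exp(-qT) * N(-d1)
N(-d1) = 0.37967297; N(-d2) = 0.45369162
P = 40.7300 * 0.99575902 * 0.45369162 - 42.5900 * 0.99128817 * 0.37967297 = 2.3711

Answer: Price = 2.3711


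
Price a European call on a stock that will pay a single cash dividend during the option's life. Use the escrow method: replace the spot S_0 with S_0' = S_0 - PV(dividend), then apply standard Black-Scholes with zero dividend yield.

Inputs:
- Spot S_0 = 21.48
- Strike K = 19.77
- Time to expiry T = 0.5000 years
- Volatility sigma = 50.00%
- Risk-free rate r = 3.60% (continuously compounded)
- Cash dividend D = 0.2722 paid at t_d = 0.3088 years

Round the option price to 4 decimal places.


PV(D) = D * exp(-r * t_d) = 0.2722 * 0.98894476 = 0.26919076
S_0' = S_0 - PV(D) = 21.4800 - 0.26919076 = 21.21080924
d1 = (ln(S_0'/K) + (r + sigma^2/2)*T) / (sigma*sqrt(T)) = 0.42665489
d2 = d1 - sigma*sqrt(T) = 0.07310150
exp(-rT) = 0.98216103
N(d1) = 0.66518465; N(d2) = 0.52913733
C = S_0' * N(d1) - K * exp(-rT) * N(d2) = 21.21080924 * 0.66518465 - 19.7700 * 0.98216103 * 0.52913733 = 3.8347

Answer: Price = 3.8347


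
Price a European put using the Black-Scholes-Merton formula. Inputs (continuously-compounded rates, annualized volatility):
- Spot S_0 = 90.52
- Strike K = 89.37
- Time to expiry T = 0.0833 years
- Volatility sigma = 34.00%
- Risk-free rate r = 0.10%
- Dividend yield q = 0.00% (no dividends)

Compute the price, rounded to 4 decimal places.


d1 = (ln(S/K) + (r - q + 0.5*sigma^2) * T) / (sigma * sqrt(T)) = 0.18020810
d2 = d1 - sigma * sqrt(T) = 0.08207819
exp(-rT) = 0.99991670; exp(-qT) = 1.00000000
P = K * exp(-rT) * N(-d2) - S_0 * exp(-qT) * N(-d1)
N(-d1) = 0.42849460; N(-d2) = 0.46729227
P = 89.3700 * 0.99991670 * 0.46729227 - 90.5200 * 1.00000000 * 0.42849460 = 2.9711

Answer: Price = 2.9711


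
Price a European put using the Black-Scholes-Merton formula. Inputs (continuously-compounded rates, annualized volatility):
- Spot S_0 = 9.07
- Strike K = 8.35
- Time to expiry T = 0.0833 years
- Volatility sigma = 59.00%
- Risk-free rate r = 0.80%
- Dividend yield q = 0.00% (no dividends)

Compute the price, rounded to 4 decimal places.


d1 = (ln(S/K) + (r - q + 0.5*sigma^2) * T) / (sigma * sqrt(T)) = 0.57477708
d2 = d1 - sigma * sqrt(T) = 0.40449281
exp(-rT) = 0.99933382; exp(-qT) = 1.00000000
P = K * exp(-rT) * N(-d2) - S_0 * exp(-qT) * N(-d1)
N(-d1) = 0.28272104; N(-d2) = 0.34292518
P = 8.3500 * 0.99933382 * 0.34292518 - 9.0700 * 1.00000000 * 0.28272104 = 0.2972

Answer: Price = 0.2972


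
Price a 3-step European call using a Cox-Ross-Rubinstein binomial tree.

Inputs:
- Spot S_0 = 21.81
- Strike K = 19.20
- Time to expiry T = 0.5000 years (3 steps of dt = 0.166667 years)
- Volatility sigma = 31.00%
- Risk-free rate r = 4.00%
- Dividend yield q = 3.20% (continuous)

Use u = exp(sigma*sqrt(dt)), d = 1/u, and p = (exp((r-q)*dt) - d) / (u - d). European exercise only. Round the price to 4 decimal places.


dt = T/N = 0.166667
u = exp(sigma*sqrt(dt)) = 1.134914; d = 1/u = 0.881124
p = (exp((r-q)*dt) - d) / (u - d) = 0.473660
Discount per step: exp(-r*dt) = 0.993356
Stock lattice S(k, i) with i counting down-moves:
  k=0: S(0,0) = 21.8100
  k=1: S(1,0) = 24.7525; S(1,1) = 19.2173
  k=2: S(2,0) = 28.0919; S(2,1) = 21.8100; S(2,2) = 16.9328
  k=3: S(3,0) = 31.8819; S(3,1) = 24.7525; S(3,2) = 19.2173; S(3,3) = 14.9199
Terminal payoffs V(N, i) = max(S_T - K, 0):
  V(3,0) = 12.681933; V(3,1) = 5.552477; V(3,2) = 0.017313; V(3,3) = 0.000000
Backward induction: V(k, i) = exp(-r*dt) * [p * V(k+1, i) + (1-p) * V(k+1, i+1)].
  V(2,0) = exp(-r*dt) * [p*12.681933 + (1-p)*5.552477] = 8.870084
  V(2,1) = exp(-r*dt) * [p*5.552477 + (1-p)*0.017313] = 2.621564
  V(2,2) = exp(-r*dt) * [p*0.017313 + (1-p)*0.000000] = 0.008146
  V(1,0) = exp(-r*dt) * [p*8.870084 + (1-p)*2.621564] = 5.544154
  V(1,1) = exp(-r*dt) * [p*2.621564 + (1-p)*0.008146] = 1.237739
  V(0,0) = exp(-r*dt) * [p*5.544154 + (1-p)*1.237739] = 3.255739

Answer: Price = V(0,0) = 3.2557


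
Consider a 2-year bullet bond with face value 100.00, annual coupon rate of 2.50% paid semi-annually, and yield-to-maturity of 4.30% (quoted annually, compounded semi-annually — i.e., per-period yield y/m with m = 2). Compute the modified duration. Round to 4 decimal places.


Answer: Modified duration = 1.9212

Derivation:
Coupon per period c = face * coupon_rate / m = 1.250000
Periods per year m = 2; per-period yield y/m = 0.021500
Number of cashflows N = 4
Cashflows (t years, CF_t, discount factor 1/(1+y/m)^(m*t), PV):
  t = 0.5000: CF_t = 1.250000, DF = 0.978953, PV = 1.223691
  t = 1.0000: CF_t = 1.250000, DF = 0.958348, PV = 1.197935
  t = 1.5000: CF_t = 1.250000, DF = 0.938177, PV = 1.172722
  t = 2.0000: CF_t = 101.250000, DF = 0.918431, PV = 92.991135
Price P = sum_t PV_t = 96.585482
First compute Macaulay numerator sum_t t * PV_t:
  t * PV_t at t = 0.5000: 0.611845
  t * PV_t at t = 1.0000: 1.197935
  t * PV_t at t = 1.5000: 1.759082
  t * PV_t at t = 2.0000: 185.982270
Macaulay duration D = 189.551132 / 96.585482 = 1.962522
Modified duration = D / (1 + y/m) = 1.962522 / (1 + 0.021500) = 1.921216


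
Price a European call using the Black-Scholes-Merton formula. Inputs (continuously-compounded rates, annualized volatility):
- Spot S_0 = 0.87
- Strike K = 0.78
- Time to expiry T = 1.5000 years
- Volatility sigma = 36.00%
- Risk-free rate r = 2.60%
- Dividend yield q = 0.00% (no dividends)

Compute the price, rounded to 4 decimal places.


d1 = (ln(S/K) + (r - q + 0.5*sigma^2) * T) / (sigma * sqrt(T)) = 0.55657690
d2 = d1 - sigma * sqrt(T) = 0.11566874
exp(-rT) = 0.96175071; exp(-qT) = 1.00000000
C = S_0 * exp(-qT) * N(d1) - K * exp(-rT) * N(d2)
N(d1) = 0.71109173; N(d2) = 0.54604246
C = 0.8700 * 1.00000000 * 0.71109173 - 0.7800 * 0.96175071 * 0.54604246 = 0.2090

Answer: Price = 0.2090


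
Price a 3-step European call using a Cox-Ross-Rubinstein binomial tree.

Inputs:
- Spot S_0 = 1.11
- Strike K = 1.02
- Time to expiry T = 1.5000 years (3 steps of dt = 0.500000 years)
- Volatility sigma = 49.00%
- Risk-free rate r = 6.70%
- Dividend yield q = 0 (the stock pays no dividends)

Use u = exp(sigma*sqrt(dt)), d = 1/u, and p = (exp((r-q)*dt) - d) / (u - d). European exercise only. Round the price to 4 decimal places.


Answer: Price = V(0,0) = 0.3609

Derivation:
dt = T/N = 0.500000
u = exp(sigma*sqrt(dt)) = 1.414084; d = 1/u = 0.707171
p = (exp((r-q)*dt) - d) / (u - d) = 0.462428
Discount per step: exp(-r*dt) = 0.967055
Stock lattice S(k, i) with i counting down-moves:
  k=0: S(0,0) = 1.1100
  k=1: S(1,0) = 1.5696; S(1,1) = 0.7850
  k=2: S(2,0) = 2.2196; S(2,1) = 1.1100; S(2,2) = 0.5551
  k=3: S(3,0) = 3.1387; S(3,1) = 1.5696; S(3,2) = 0.7850; S(3,3) = 0.3926
Terminal payoffs V(N, i) = max(S_T - K, 0):
  V(3,0) = 2.118695; V(3,1) = 0.549634; V(3,2) = 0.000000; V(3,3) = 0.000000
Backward induction: V(k, i) = exp(-r*dt) * [p * V(k+1, i) + (1-p) * V(k+1, i+1)].
  V(2,0) = exp(-r*dt) * [p*2.118695 + (1-p)*0.549634] = 1.233199
  V(2,1) = exp(-r*dt) * [p*0.549634 + (1-p)*0.000000] = 0.245792
  V(2,2) = exp(-r*dt) * [p*0.000000 + (1-p)*0.000000] = 0.000000
  V(1,0) = exp(-r*dt) * [p*1.233199 + (1-p)*0.245792] = 0.679256
  V(1,1) = exp(-r*dt) * [p*0.245792 + (1-p)*0.000000] = 0.109917
  V(0,0) = exp(-r*dt) * [p*0.679256 + (1-p)*0.109917] = 0.360900


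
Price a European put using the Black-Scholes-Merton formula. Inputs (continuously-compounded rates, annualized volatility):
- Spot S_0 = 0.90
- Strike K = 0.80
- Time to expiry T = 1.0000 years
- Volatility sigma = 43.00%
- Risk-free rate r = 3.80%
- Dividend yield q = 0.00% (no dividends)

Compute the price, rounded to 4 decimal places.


d1 = (ln(S/K) + (r - q + 0.5*sigma^2) * T) / (sigma * sqrt(T)) = 0.57728613
d2 = d1 - sigma * sqrt(T) = 0.14728613
exp(-rT) = 0.96271294; exp(-qT) = 1.00000000
P = K * exp(-rT) * N(-d2) - S_0 * exp(-qT) * N(-d1)
N(-d1) = 0.28187309; N(-d2) = 0.44145309
P = 0.8000 * 0.96271294 * 0.44145309 - 0.9000 * 1.00000000 * 0.28187309 = 0.0863

Answer: Price = 0.0863


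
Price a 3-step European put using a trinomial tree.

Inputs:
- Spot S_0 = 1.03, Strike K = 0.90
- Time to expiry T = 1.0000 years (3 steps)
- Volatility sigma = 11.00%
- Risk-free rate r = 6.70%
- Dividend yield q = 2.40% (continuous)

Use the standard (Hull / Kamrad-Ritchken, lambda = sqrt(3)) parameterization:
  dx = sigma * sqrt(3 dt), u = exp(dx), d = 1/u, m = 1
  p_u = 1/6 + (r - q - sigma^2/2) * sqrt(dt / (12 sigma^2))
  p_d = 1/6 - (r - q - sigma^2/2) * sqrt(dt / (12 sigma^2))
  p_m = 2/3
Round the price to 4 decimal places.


Answer: Price = V(0,0) = 0.0019

Derivation:
dt = T/N = 0.333333; dx = sigma*sqrt(3*dt) = 0.110000
u = exp(dx) = 1.116278; d = 1/u = 0.895834
p_u = 0.222652, p_m = 0.666667, p_d = 0.110682
Discount per step: exp(-r*dt) = 0.977914
Stock lattice S(k, j) with j the centered position index:
  k=0: S(0,+0) = 1.0300
  k=1: S(1,-1) = 0.9227; S(1,+0) = 1.0300; S(1,+1) = 1.1498
  k=2: S(2,-2) = 0.8266; S(2,-1) = 0.9227; S(2,+0) = 1.0300; S(2,+1) = 1.1498; S(2,+2) = 1.2835
  k=3: S(3,-3) = 0.7405; S(3,-2) = 0.8266; S(3,-1) = 0.9227; S(3,+0) = 1.0300; S(3,+1) = 1.1498; S(3,+2) = 1.2835; S(3,+3) = 1.4327
Terminal payoffs V(N, j) = max(K - S_T, 0):
  V(3,-3) = 0.159509; V(3,-2) = 0.073406; V(3,-1) = 0.000000; V(3,+0) = 0.000000; V(3,+1) = 0.000000; V(3,+2) = 0.000000; V(3,+3) = 0.000000
Backward induction: V(k, j) = exp(-r*dt) * [p_u * V(k+1, j+1) + p_m * V(k+1, j) + p_d * V(k+1, j-1)]
  V(2,-2) = exp(-r*dt) * [p_u*0.000000 + p_m*0.073406 + p_d*0.159509] = 0.065121
  V(2,-1) = exp(-r*dt) * [p_u*0.000000 + p_m*0.000000 + p_d*0.073406] = 0.007945
  V(2,+0) = exp(-r*dt) * [p_u*0.000000 + p_m*0.000000 + p_d*0.000000] = 0.000000
  V(2,+1) = exp(-r*dt) * [p_u*0.000000 + p_m*0.000000 + p_d*0.000000] = 0.000000
  V(2,+2) = exp(-r*dt) * [p_u*0.000000 + p_m*0.000000 + p_d*0.000000] = 0.000000
  V(1,-1) = exp(-r*dt) * [p_u*0.000000 + p_m*0.007945 + p_d*0.065121] = 0.012228
  V(1,+0) = exp(-r*dt) * [p_u*0.000000 + p_m*0.000000 + p_d*0.007945] = 0.000860
  V(1,+1) = exp(-r*dt) * [p_u*0.000000 + p_m*0.000000 + p_d*0.000000] = 0.000000
  V(0,+0) = exp(-r*dt) * [p_u*0.000000 + p_m*0.000860 + p_d*0.012228] = 0.001884


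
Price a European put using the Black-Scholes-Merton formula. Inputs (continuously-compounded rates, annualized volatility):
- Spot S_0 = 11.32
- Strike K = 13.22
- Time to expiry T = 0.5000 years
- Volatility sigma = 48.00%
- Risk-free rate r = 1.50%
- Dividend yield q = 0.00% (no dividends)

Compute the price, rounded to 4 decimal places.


d1 = (ln(S/K) + (r - q + 0.5*sigma^2) * T) / (sigma * sqrt(T)) = -0.26534112
d2 = d1 - sigma * sqrt(T) = -0.60475237
exp(-rT) = 0.99252805; exp(-qT) = 1.00000000
P = K * exp(-rT) * N(-d2) - S_0 * exp(-qT) * N(-d1)
N(-d1) = 0.60462665; N(-d2) = 0.72732823
P = 13.2200 * 0.99252805 * 0.72732823 - 11.3200 * 1.00000000 * 0.60462665 = 2.6991

Answer: Price = 2.6991


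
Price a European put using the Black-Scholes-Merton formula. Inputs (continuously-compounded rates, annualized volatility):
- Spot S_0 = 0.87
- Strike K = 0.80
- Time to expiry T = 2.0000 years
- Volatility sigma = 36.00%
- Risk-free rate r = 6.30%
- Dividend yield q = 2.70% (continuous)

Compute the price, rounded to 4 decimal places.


d1 = (ln(S/K) + (r - q + 0.5*sigma^2) * T) / (sigma * sqrt(T)) = 0.56073859
d2 = d1 - sigma * sqrt(T) = 0.05162171
exp(-rT) = 0.88161485; exp(-qT) = 0.94743211
P = K * exp(-rT) * N(-d2) - S_0 * exp(-qT) * N(-d1)
N(-d1) = 0.28748788; N(-d2) = 0.47941506
P = 0.8000 * 0.88161485 * 0.47941506 - 0.8700 * 0.94743211 * 0.28748788 = 0.1012

Answer: Price = 0.1012


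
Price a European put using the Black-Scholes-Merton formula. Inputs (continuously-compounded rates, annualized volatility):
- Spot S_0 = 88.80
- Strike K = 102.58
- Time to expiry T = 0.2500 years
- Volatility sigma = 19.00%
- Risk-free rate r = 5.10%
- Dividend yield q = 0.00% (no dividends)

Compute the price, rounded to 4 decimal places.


Answer: Price = 12.8221

Derivation:
d1 = (ln(S/K) + (r - q + 0.5*sigma^2) * T) / (sigma * sqrt(T)) = -1.33677718
d2 = d1 - sigma * sqrt(T) = -1.43177718
exp(-rT) = 0.98733094; exp(-qT) = 1.00000000
P = K * exp(-rT) * N(-d2) - S_0 * exp(-qT) * N(-d1)
N(-d1) = 0.90935231; N(-d2) = 0.92389620
P = 102.5800 * 0.98733094 * 0.92389620 - 88.8000 * 1.00000000 * 0.90935231 = 12.8221


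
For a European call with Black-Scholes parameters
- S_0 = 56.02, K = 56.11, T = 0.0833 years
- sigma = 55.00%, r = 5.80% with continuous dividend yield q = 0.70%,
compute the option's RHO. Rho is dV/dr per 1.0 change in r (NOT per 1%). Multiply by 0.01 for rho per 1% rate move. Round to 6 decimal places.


d1 = 0.0960198229; d2 = -0.0627197437
phi(d1) = 0.3971074276; exp(-qT) = 0.9994170700; exp(-rT) = 0.9951802524
N(d2) = 0.4749948376
Rho = K*T*exp(-rT)*N(d2) = 56.1100 * 0.0833 * 0.9951802524 * 0.4749948376 = 2.209408

Answer: Rho = 2.209408


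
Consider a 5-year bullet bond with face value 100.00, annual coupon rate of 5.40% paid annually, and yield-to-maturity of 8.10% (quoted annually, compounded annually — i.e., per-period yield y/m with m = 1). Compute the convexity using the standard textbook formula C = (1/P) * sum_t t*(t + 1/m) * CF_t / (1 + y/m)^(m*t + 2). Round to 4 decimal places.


Answer: Convexity = 22.1511

Derivation:
Coupon per period c = face * coupon_rate / m = 5.400000
Periods per year m = 1; per-period yield y/m = 0.081000
Number of cashflows N = 5
Cashflows (t years, CF_t, discount factor 1/(1+y/m)^(m*t), PV):
  t = 1.0000: CF_t = 5.400000, DF = 0.925069, PV = 4.995375
  t = 2.0000: CF_t = 5.400000, DF = 0.855753, PV = 4.621068
  t = 3.0000: CF_t = 5.400000, DF = 0.791631, PV = 4.274809
  t = 4.0000: CF_t = 5.400000, DF = 0.732314, PV = 3.954495
  t = 5.0000: CF_t = 105.400000, DF = 0.677441, PV = 71.402290
Price P = sum_t PV_t = 89.248036
Convexity numerator sum_t t*(t + 1/m) * CF_t / (1+y/m)^(m*t + 2):
  t = 1.0000: term = 8.549617
  t = 2.0000: term = 23.726967
  t = 3.0000: term = 43.898182
  t = 4.0000: term = 67.681440
  t = 5.0000: term = 1833.082486
Convexity = (1/P) * sum = 1976.938693 / 89.248036 = 22.151061


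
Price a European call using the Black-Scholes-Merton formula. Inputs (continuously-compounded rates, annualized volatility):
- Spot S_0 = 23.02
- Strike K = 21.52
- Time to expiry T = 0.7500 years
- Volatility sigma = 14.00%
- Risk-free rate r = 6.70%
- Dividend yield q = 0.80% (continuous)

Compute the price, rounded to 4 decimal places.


Answer: Price = 2.6703

Derivation:
d1 = (ln(S/K) + (r - q + 0.5*sigma^2) * T) / (sigma * sqrt(T)) = 0.98133601
d2 = d1 - sigma * sqrt(T) = 0.86009245
exp(-rT) = 0.95099165; exp(-qT) = 0.99401796
C = S_0 * exp(-qT) * N(d1) - K * exp(-rT) * N(d2)
N(d1) = 0.83678646; N(d2) = 0.80513096
C = 23.0200 * 0.99401796 * 0.83678646 - 21.5200 * 0.95099165 * 0.80513096 = 2.6703


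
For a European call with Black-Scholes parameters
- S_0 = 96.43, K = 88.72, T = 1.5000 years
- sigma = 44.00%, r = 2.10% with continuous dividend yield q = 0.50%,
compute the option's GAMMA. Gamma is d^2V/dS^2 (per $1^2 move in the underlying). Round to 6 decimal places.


d1 = 0.4686171036; d2 = -0.0702706398
phi(d1) = 0.3574572415; exp(-qT) = 0.9925280548; exp(-rT) = 0.9689909565
Gamma = exp(-qT) * phi(d1) / (S * sigma * sqrt(T)) = 0.9925280548 * 0.3574572415 / (96.4300 * 0.4400 * 1.2247448714) = 0.006827

Answer: Gamma = 0.006827


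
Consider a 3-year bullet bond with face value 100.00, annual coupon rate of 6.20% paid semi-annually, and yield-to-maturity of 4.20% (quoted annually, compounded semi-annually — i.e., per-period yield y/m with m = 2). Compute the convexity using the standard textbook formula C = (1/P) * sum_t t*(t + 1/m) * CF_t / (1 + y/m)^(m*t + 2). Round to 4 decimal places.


Answer: Convexity = 9.1363

Derivation:
Coupon per period c = face * coupon_rate / m = 3.100000
Periods per year m = 2; per-period yield y/m = 0.021000
Number of cashflows N = 6
Cashflows (t years, CF_t, discount factor 1/(1+y/m)^(m*t), PV):
  t = 0.5000: CF_t = 3.100000, DF = 0.979432, PV = 3.036239
  t = 1.0000: CF_t = 3.100000, DF = 0.959287, PV = 2.973789
  t = 1.5000: CF_t = 3.100000, DF = 0.939556, PV = 2.912624
  t = 2.0000: CF_t = 3.100000, DF = 0.920231, PV = 2.852717
  t = 2.5000: CF_t = 3.100000, DF = 0.901304, PV = 2.794042
  t = 3.0000: CF_t = 103.100000, DF = 0.882766, PV = 91.013164
Price P = sum_t PV_t = 105.582576
Convexity numerator sum_t t*(t + 1/m) * CF_t / (1+y/m)^(m*t + 2):
  t = 0.5000: term = 1.456312
  t = 1.0000: term = 4.279076
  t = 1.5000: term = 8.382127
  t = 2.0000: term = 13.682871
  t = 2.5000: term = 20.102162
  t = 3.0000: term = 916.731232
Convexity = (1/P) * sum = 964.633780 / 105.582576 = 9.136297


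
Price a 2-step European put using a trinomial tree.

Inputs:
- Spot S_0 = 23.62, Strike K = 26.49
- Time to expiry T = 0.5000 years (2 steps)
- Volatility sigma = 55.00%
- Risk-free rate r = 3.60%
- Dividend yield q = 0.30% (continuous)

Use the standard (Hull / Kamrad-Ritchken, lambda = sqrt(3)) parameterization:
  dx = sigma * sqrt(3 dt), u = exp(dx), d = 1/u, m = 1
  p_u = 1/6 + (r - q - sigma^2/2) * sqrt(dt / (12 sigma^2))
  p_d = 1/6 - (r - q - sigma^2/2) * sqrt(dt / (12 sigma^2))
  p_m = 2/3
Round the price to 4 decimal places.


Answer: Price = V(0,0) = 5.1314

Derivation:
dt = T/N = 0.250000; dx = sigma*sqrt(3*dt) = 0.476314
u = exp(dx) = 1.610128; d = 1/u = 0.621068
p_u = 0.135634, p_m = 0.666667, p_d = 0.197699
Discount per step: exp(-r*dt) = 0.991040
Stock lattice S(k, j) with j the centered position index:
  k=0: S(0,+0) = 23.6200
  k=1: S(1,-1) = 14.6696; S(1,+0) = 23.6200; S(1,+1) = 38.0312
  k=2: S(2,-2) = 9.1108; S(2,-1) = 14.6696; S(2,+0) = 23.6200; S(2,+1) = 38.0312; S(2,+2) = 61.2352
Terminal payoffs V(N, j) = max(K - S_T, 0):
  V(2,-2) = 17.379151; V(2,-1) = 11.820363; V(2,+0) = 2.870000; V(2,+1) = 0.000000; V(2,+2) = 0.000000
Backward induction: V(k, j) = exp(-r*dt) * [p_u * V(k+1, j+1) + p_m * V(k+1, j) + p_d * V(k+1, j-1)]
  V(1,-1) = exp(-r*dt) * [p_u*2.870000 + p_m*11.820363 + p_d*17.379151] = 11.600481
  V(1,+0) = exp(-r*dt) * [p_u*0.000000 + p_m*2.870000 + p_d*11.820363] = 4.212130
  V(1,+1) = exp(-r*dt) * [p_u*0.000000 + p_m*0.000000 + p_d*2.870000] = 0.562313
  V(0,+0) = exp(-r*dt) * [p_u*0.562313 + p_m*4.212130 + p_d*11.600481] = 5.131371


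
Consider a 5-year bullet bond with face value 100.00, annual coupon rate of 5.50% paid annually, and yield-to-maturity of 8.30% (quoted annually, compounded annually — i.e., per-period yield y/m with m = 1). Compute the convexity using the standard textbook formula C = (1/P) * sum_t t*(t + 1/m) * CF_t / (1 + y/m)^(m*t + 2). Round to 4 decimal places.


Coupon per period c = face * coupon_rate / m = 5.500000
Periods per year m = 1; per-period yield y/m = 0.083000
Number of cashflows N = 5
Cashflows (t years, CF_t, discount factor 1/(1+y/m)^(m*t), PV):
  t = 1.0000: CF_t = 5.500000, DF = 0.923361, PV = 5.078486
  t = 2.0000: CF_t = 5.500000, DF = 0.852596, PV = 4.689276
  t = 3.0000: CF_t = 5.500000, DF = 0.787254, PV = 4.329895
  t = 4.0000: CF_t = 5.500000, DF = 0.726919, PV = 3.998056
  t = 5.0000: CF_t = 105.500000, DF = 0.671209, PV = 70.812541
Price P = sum_t PV_t = 88.908253
Convexity numerator sum_t t*(t + 1/m) * CF_t / (1+y/m)^(m*t + 2):
  t = 1.0000: term = 8.659789
  t = 2.0000: term = 23.988335
  t = 3.0000: term = 44.299788
  t = 4.0000: term = 68.174497
  t = 5.0000: term = 1811.233816
Convexity = (1/P) * sum = 1956.356227 / 88.908253 = 22.004214

Answer: Convexity = 22.0042


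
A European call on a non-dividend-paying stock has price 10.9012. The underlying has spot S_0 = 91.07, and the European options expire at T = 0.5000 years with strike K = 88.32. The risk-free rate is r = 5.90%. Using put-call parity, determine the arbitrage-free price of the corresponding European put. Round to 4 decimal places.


Put-call parity: C - P = S_0 * exp(-qT) - K * exp(-rT).
S_0 * exp(-qT) = 91.0700 * 1.00000000 = 91.07000000
K * exp(-rT) = 88.3200 * 0.97093088 = 85.75261511
P = C - S*exp(-qT) + K*exp(-rT)
P = 10.9012 - 91.07000000 + 85.75261511 = 5.5838

Answer: Put price = 5.5838


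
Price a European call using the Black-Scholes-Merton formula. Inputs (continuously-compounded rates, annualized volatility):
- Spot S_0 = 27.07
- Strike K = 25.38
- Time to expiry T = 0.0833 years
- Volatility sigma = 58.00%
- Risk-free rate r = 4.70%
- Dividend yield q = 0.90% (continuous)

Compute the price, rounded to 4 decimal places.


Answer: Price = 2.7699

Derivation:
d1 = (ln(S/K) + (r - q + 0.5*sigma^2) * T) / (sigma * sqrt(T)) = 0.48770629
d2 = d1 - sigma * sqrt(T) = 0.32030821
exp(-rT) = 0.99609255; exp(-qT) = 0.99925058
C = S_0 * exp(-qT) * N(d1) - K * exp(-rT) * N(d2)
N(d1) = 0.68712105; N(d2) = 0.62563265
C = 27.0700 * 0.99925058 * 0.68712105 - 25.3800 * 0.99609255 * 0.62563265 = 2.7699


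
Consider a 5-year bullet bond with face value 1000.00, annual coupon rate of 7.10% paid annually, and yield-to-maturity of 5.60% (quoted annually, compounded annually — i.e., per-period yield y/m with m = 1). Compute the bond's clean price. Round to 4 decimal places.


Answer: Price = 1063.8790

Derivation:
Coupon per period c = face * coupon_rate / m = 71.000000
Periods per year m = 1; per-period yield y/m = 0.056000
Number of cashflows N = 5
Cashflows (t years, CF_t, discount factor 1/(1+y/m)^(m*t), PV):
  t = 1.0000: CF_t = 71.000000, DF = 0.946970, PV = 67.234848
  t = 2.0000: CF_t = 71.000000, DF = 0.896752, PV = 63.669364
  t = 3.0000: CF_t = 71.000000, DF = 0.849197, PV = 60.292958
  t = 4.0000: CF_t = 71.000000, DF = 0.804163, PV = 57.095605
  t = 5.0000: CF_t = 1071.000000, DF = 0.761518, PV = 815.586221
Price P = sum_t PV_t = 1063.878996


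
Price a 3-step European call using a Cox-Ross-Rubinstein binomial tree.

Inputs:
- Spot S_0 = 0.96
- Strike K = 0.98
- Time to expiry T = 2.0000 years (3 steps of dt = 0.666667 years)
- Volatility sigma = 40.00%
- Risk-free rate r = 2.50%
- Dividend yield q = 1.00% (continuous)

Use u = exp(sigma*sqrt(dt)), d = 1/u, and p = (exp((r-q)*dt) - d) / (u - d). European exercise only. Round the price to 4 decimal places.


Answer: Price = V(0,0) = 0.2296

Derivation:
dt = T/N = 0.666667
u = exp(sigma*sqrt(dt)) = 1.386245; d = 1/u = 0.721373
p = (exp((r-q)*dt) - d) / (u - d) = 0.434184
Discount per step: exp(-r*dt) = 0.983471
Stock lattice S(k, i) with i counting down-moves:
  k=0: S(0,0) = 0.9600
  k=1: S(1,0) = 1.3308; S(1,1) = 0.6925
  k=2: S(2,0) = 1.8448; S(2,1) = 0.9600; S(2,2) = 0.4996
  k=3: S(3,0) = 2.5574; S(3,1) = 1.3308; S(3,2) = 0.6925; S(3,3) = 0.3604
Terminal payoffs V(N, i) = max(S_T - K, 0):
  V(3,0) = 1.577356; V(3,1) = 0.350795; V(3,2) = 0.000000; V(3,3) = 0.000000
Backward induction: V(k, i) = exp(-r*dt) * [p * V(k+1, i) + (1-p) * V(k+1, i+1)].
  V(2,0) = exp(-r*dt) * [p*1.577356 + (1-p)*0.350795] = 0.868748
  V(2,1) = exp(-r*dt) * [p*0.350795 + (1-p)*0.000000] = 0.149792
  V(2,2) = exp(-r*dt) * [p*0.000000 + (1-p)*0.000000] = 0.000000
  V(1,0) = exp(-r*dt) * [p*0.868748 + (1-p)*0.149792] = 0.454316
  V(1,1) = exp(-r*dt) * [p*0.149792 + (1-p)*0.000000] = 0.063963
  V(0,0) = exp(-r*dt) * [p*0.454316 + (1-p)*0.063963] = 0.229590


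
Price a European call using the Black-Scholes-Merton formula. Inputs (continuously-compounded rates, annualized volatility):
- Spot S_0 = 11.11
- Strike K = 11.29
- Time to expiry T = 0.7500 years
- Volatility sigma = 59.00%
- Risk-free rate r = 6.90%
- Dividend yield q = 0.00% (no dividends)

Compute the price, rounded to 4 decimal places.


d1 = (ln(S/K) + (r - q + 0.5*sigma^2) * T) / (sigma * sqrt(T)) = 0.32530405
d2 = d1 - sigma * sqrt(T) = -0.18565094
exp(-rT) = 0.94956623; exp(-qT) = 1.00000000
C = S_0 * exp(-qT) * N(d1) - K * exp(-rT) * N(d2)
N(d1) = 0.62752452; N(d2) = 0.42635925
C = 11.1100 * 1.00000000 * 0.62752452 - 11.2900 * 0.94956623 * 0.42635925 = 2.4010

Answer: Price = 2.4010


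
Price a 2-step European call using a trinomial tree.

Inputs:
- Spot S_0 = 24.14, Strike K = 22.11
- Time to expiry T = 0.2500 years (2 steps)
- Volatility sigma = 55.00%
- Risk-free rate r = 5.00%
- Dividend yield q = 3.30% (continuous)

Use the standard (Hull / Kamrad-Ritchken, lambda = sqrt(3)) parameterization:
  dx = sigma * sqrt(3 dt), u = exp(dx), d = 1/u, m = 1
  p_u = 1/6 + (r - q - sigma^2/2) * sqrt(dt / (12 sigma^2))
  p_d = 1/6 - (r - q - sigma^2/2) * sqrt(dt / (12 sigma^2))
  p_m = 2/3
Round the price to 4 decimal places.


dt = T/N = 0.125000; dx = sigma*sqrt(3*dt) = 0.336805
u = exp(dx) = 1.400466; d = 1/u = 0.714048
p_u = 0.141754, p_m = 0.666667, p_d = 0.191579
Discount per step: exp(-r*dt) = 0.993769
Stock lattice S(k, j) with j the centered position index:
  k=0: S(0,+0) = 24.1400
  k=1: S(1,-1) = 17.2371; S(1,+0) = 24.1400; S(1,+1) = 33.8072
  k=2: S(2,-2) = 12.3081; S(2,-1) = 17.2371; S(2,+0) = 24.1400; S(2,+1) = 33.8072; S(2,+2) = 47.3459
Terminal payoffs V(N, j) = max(S_T - K, 0):
  V(2,-2) = 0.000000; V(2,-1) = 0.000000; V(2,+0) = 2.030000; V(2,+1) = 11.697243; V(2,+2) = 25.235884
Backward induction: V(k, j) = exp(-r*dt) * [p_u * V(k+1, j+1) + p_m * V(k+1, j) + p_d * V(k+1, j-1)]
  V(1,-1) = exp(-r*dt) * [p_u*2.030000 + p_m*0.000000 + p_d*0.000000] = 0.285968
  V(1,+0) = exp(-r*dt) * [p_u*11.697243 + p_m*2.030000 + p_d*0.000000] = 2.992704
  V(1,+1) = exp(-r*dt) * [p_u*25.235884 + p_m*11.697243 + p_d*2.030000] = 11.691063
  V(0,+0) = exp(-r*dt) * [p_u*11.691063 + p_m*2.992704 + p_d*0.285968] = 3.684082

Answer: Price = V(0,0) = 3.6841
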